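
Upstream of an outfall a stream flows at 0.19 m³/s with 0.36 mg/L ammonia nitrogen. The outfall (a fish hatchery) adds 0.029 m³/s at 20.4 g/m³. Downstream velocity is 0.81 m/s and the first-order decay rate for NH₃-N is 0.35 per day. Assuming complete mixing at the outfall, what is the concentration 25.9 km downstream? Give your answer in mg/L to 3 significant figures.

2.65 mg/L

After complete mixing, C₀ = (0.029·20.4 + 0.19·0.36) / 0.219 = 3.014 mg/L.
Travel time t = 2.59e+04 m / 0.81 m/s = 3.198e+04 s = 0.3701 d.
C = 3.014·exp(−0.35·0.3701) = 3.014·0.8785 = 2.648 mg/L.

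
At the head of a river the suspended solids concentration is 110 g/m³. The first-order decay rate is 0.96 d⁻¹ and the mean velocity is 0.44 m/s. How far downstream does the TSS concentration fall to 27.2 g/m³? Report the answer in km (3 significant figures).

From C = C₀·e^(−kt), t = ln(C₀/C)/k = ln(110/27.2)/0.96 = 1.397/0.96 = 1.455 d.
Distance = v·t = 0.44 m/s × 1.258e+05 s = 5.533e+04 m = 55.33 km.

55.3 km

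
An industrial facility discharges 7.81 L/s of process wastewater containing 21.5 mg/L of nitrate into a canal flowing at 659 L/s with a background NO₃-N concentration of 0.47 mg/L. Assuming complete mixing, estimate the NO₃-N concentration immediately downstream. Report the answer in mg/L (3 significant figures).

0.716 mg/L

7.81 L/s = 0.00781 m³/s.
659 L/s = 0.659 m³/s.
By mass balance at complete mixing, C = (0.00781·21.5 + 0.659·0.47) / (0.00781 + 0.659) = 0.4776/0.6668 = 0.7163 mg/L.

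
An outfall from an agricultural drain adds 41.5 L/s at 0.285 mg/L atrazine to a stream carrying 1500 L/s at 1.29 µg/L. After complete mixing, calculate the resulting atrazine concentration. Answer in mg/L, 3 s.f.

41.5 L/s = 0.0415 m³/s.
1500 L/s = 1.5 m³/s.
1.29 µg/L = 0.00129 mg/L.
Conservation of mass across the mixing zone: C = (0.0415·0.285 + 1.5·0.00129) / (0.0415 + 1.5) = 0.01376/1.542 = 0.008928 mg/L.

0.00893 mg/L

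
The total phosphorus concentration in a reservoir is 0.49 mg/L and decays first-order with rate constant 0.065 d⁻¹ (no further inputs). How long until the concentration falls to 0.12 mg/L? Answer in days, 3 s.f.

21.6 d

t = ln(C₀/C)/k = ln(0.49/0.12)/0.065 = 1.407/0.065 = 21.64 d.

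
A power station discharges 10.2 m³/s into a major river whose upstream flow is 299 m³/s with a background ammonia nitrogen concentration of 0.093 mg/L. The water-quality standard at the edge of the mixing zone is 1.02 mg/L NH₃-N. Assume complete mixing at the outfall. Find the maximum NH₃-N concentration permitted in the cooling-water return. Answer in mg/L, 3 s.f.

28.2 mg/L

Mass balance: 1.02·309.2 = 10.2·Cₑ + 299·0.093.
Cₑ = (315.4 − 27.81) / 10.2 = 28.19 mg/L.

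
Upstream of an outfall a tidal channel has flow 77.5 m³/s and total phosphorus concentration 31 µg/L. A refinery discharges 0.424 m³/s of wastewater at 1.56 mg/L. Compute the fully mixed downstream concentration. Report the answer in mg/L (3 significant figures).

0.0393 mg/L

31 µg/L = 0.031 mg/L.
Conservation of mass across the mixing zone: C = (0.424·1.56 + 77.5·0.031) / (0.424 + 77.5) = 3.064/77.92 = 0.03932 mg/L.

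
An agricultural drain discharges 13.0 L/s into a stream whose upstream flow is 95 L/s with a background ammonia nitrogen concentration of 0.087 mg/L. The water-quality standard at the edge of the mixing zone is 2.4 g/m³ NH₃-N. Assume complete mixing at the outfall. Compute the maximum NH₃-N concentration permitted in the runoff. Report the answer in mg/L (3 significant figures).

13.0 L/s = 0.013 m³/s.
95 L/s = 0.095 m³/s.
Mass balance: 2.4·0.108 = 0.013·Cₑ + 0.095·0.087.
Cₑ = (0.2592 − 0.008265) / 0.013 = 19.3 mg/L.

19.3 mg/L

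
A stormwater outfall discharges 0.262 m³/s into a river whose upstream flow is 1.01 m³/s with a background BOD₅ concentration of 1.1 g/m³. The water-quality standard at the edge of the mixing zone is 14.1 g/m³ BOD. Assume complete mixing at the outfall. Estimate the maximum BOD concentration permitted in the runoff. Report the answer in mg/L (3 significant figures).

64.2 mg/L

Mass balance: 14.1·1.272 = 0.262·Cₑ + 1.01·1.1.
Cₑ = (17.94 − 1.111) / 0.262 = 64.21 mg/L.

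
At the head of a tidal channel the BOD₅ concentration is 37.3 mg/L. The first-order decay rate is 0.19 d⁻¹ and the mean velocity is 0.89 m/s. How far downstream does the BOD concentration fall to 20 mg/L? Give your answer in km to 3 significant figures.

From C = C₀·e^(−kt), t = ln(C₀/C)/k = ln(37.3/20)/0.19 = 0.6233/0.19 = 3.28 d.
Distance = v·t = 0.89 m/s × 2.834e+05 s = 2.522e+05 m = 252.2 km.

252 km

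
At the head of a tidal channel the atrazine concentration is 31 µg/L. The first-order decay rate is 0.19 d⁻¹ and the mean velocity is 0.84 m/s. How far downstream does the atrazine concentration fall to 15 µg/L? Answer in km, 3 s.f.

277 km

From C = C₀·e^(−kt), t = ln(C₀/C)/k = ln(31/15)/0.19 = 0.7259/0.19 = 3.821 d.
Distance = v·t = 0.84 m/s × 3.301e+05 s = 2.773e+05 m = 277.3 km.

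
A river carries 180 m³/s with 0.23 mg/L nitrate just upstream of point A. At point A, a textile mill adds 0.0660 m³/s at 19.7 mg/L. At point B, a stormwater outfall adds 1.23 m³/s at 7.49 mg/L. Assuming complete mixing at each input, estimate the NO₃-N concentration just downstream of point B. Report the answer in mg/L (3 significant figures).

0.286 mg/L

After input A: C = (180·0.23 + 0.066·19.7) / 180.1 = 0.2371 mg/L.
After input B: C = (180.1·0.2371 + 1.23·7.49) / 181.3 = 0.2863 mg/L.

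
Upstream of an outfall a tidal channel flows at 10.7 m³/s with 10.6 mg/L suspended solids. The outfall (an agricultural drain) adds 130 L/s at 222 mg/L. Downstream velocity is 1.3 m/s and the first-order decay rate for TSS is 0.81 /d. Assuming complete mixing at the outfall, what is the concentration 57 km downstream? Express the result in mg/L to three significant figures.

8.71 mg/L

130 L/s = 0.13 m³/s.
After complete mixing, C₀ = (0.13·222 + 10.7·10.6) / 10.83 = 13.14 mg/L.
Travel time t = 5.7e+04 m / 1.3 m/s = 4.385e+04 s = 0.5075 d.
C = 13.14·exp(−0.81·0.5075) = 13.14·0.6629 = 8.71 mg/L.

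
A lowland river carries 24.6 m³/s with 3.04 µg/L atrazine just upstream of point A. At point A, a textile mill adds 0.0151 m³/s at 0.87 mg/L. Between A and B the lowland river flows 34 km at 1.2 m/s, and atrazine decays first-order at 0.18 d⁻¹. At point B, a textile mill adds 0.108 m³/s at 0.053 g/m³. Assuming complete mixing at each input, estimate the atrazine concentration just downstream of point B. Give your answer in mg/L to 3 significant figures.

3.04 µg/L = 0.00304 mg/L.
After input A: C = (24.6·0.00304 + 0.0151·0.87) / 24.62 = 0.003572 mg/L.
Over the 34 km reach to input B (t = 2.833e+04 s = 0.3279 d), decay gives C = 0.003572·exp(−0.18·0.3279) = 0.003367 mg/L.
After input B: C = (24.62·0.003367 + 0.108·0.053) / 24.72 = 0.003584 mg/L.

0.00358 mg/L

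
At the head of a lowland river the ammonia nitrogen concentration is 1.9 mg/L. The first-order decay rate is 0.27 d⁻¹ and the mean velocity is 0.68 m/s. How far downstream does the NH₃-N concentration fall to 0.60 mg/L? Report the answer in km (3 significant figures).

251 km

From C = C₀·e^(−kt), t = ln(C₀/C)/k = ln(1.9/0.60)/0.27 = 1.153/0.27 = 4.269 d.
Distance = v·t = 0.68 m/s × 3.689e+05 s = 2.508e+05 m = 250.8 km.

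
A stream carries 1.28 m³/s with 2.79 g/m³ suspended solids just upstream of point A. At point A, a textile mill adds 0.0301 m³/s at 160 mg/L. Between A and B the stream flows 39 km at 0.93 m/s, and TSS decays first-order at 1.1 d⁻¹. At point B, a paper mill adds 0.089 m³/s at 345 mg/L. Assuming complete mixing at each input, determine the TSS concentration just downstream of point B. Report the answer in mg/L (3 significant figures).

25.5 mg/L

After input A: C = (1.28·2.79 + 0.0301·160) / 1.31 = 6.402 mg/L.
Over the 39 km reach to input B (t = 4.194e+04 s = 0.4854 d), decay gives C = 6.402·exp(−1.1·0.4854) = 3.754 mg/L.
After input B: C = (1.31·3.754 + 0.089·345) / 1.399 = 25.46 mg/L.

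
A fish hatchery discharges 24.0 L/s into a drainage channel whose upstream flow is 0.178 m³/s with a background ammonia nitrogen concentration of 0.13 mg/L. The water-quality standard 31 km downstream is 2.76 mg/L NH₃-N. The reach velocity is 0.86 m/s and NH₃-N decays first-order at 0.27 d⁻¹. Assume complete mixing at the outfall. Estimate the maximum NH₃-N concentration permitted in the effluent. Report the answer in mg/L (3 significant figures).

24.0 L/s = 0.024 m³/s.
Travel time to the compliance point: t = 3.1e+04/0.86 = 3.605e+04 s = 0.4172 d; decay factor exp(−0.27·0.4172) = 0.8935.
So the concentration just after mixing may be at most 2.76/0.8935 = 3.089 mg/L.
Mass balance: 3.089·0.202 = 0.024·Cₑ + 0.178·0.13.
Cₑ = (0.624 − 0.02314) / 0.024 = 25.04 mg/L.

25.0 mg/L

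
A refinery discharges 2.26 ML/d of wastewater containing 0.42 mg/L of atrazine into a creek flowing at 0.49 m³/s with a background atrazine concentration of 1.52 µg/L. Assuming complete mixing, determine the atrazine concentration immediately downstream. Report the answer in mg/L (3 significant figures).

2.26 ML/d = 0.02616 m³/s.
1.52 µg/L = 0.00152 mg/L.
By mass balance at complete mixing, C = (0.02616·0.42 + 0.49·0.00152) / (0.02616 + 0.49) = 0.01173/0.5162 = 0.02273 mg/L.

0.0227 mg/L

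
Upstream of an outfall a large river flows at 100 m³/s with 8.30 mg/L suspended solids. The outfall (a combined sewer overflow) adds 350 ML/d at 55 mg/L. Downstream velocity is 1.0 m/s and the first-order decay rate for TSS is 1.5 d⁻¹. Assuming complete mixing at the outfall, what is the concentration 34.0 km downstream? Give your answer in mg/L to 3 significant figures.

350 ML/d = 4.051 m³/s.
After complete mixing, C₀ = (4.051·55 + 100·8.3) / 104.1 = 10.12 mg/L.
Travel time t = 3.4e+04 m / 1.0 m/s = 3.4e+04 s = 0.3935 d.
C = 10.12·exp(−1.5·0.3935) = 10.12·0.5542 = 5.607 mg/L.

5.61 mg/L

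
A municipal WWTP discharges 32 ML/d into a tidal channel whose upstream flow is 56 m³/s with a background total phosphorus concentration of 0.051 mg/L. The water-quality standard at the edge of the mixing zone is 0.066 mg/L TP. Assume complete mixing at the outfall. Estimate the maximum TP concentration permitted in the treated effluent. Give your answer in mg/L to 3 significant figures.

2.33 mg/L

32 ML/d = 0.3704 m³/s.
Mass balance: 0.066·56.37 = 0.3704·Cₑ + 56·0.051.
Cₑ = (3.72 − 2.856) / 0.3704 = 2.334 mg/L.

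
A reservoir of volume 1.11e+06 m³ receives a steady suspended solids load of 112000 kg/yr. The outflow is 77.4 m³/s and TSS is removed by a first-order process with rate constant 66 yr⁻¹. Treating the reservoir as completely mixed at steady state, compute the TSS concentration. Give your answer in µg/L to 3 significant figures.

44.5 µg/L

Outflow Q = 77.4 m³/s × 3.156e+07 s/yr = 2.443e+09 m³/yr.
Steady-state CSTR mass balance: W = Q·C + k·V·C, so C = W/(Q + kV).
Q + kV = 2.443e+09 + 66·1.11e+06 = 2.516e+09 m³/yr.
C = 112000/2.516e+09 = 4.452e-05 kg/m³ = 0.04452 mg/L = 44.52 µg/L.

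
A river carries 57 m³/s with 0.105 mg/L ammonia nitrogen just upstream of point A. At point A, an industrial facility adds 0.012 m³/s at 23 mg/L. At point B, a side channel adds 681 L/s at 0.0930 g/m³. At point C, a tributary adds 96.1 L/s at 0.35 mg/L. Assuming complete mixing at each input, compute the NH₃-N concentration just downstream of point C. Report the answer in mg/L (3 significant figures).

After input A: C = (57·0.105 + 0.012·23) / 57.01 = 0.1098 mg/L.
681 L/s = 0.681 m³/s.
After input B: C = (57.01·0.1098 + 0.681·0.093) / 57.69 = 0.1096 mg/L.
96.1 L/s = 0.0961 m³/s.
After input C: C = (57.69·0.1096 + 0.0961·0.35) / 57.79 = 0.11 mg/L.

0.110 mg/L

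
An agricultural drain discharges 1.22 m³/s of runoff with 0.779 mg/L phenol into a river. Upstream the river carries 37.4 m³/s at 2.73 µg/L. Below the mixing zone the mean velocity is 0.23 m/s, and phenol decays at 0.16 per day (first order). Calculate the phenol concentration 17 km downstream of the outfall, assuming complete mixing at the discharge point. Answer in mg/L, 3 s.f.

2.73 µg/L = 0.00273 mg/L.
After complete mixing, C₀ = (1.22·0.779 + 37.4·0.00273) / 38.62 = 0.02725 mg/L.
Travel time t = 1.7e+04 m / 0.23 m/s = 7.391e+04 s = 0.8555 d.
C = 0.02725·exp(−0.16·0.8555) = 0.02725·0.8721 = 0.02377 mg/L.

0.0238 mg/L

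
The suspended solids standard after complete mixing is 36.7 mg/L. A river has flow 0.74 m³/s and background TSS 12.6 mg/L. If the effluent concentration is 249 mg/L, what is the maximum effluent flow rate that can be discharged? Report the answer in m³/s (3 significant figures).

0.0840 m³/s

Mass balance at complete mixing: C_std·(Q_w + Q_r) = Q_w·C_e + Q_r·C_b.
Rearranging, Q_w = Q_r·(C_std − C_b)/(C_e − C_std) = 0.74·(36.7 − 12.6) / (249 − 36.7) = 0.084 m³/s.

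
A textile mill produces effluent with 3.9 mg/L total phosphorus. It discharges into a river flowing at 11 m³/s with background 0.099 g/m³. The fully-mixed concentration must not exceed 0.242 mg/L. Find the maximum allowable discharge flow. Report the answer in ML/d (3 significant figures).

37.2 ML/d

Mass balance at complete mixing: C_std·(Q_w + Q_r) = Q_w·C_e + Q_r·C_b.
Rearranging, Q_w = Q_r·(C_std − C_b)/(C_e − C_std) = 11·(0.242 − 0.099) / (3.9 − 0.242) = 0.43 m³/s.
= 37.15 ML/d.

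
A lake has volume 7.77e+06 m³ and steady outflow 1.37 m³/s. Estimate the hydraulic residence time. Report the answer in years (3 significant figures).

Q = 1.37 m³/s × 3.156e+07 s/yr = 4.323e+07 m³/yr.
Hydraulic residence time τ = V/Q = 7.77e+06/4.323e+07 = 0.1797 yr.

0.180 yr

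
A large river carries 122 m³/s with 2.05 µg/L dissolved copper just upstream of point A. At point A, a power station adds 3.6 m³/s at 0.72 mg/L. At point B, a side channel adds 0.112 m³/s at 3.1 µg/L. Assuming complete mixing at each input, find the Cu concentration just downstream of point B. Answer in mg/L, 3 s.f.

2.05 µg/L = 0.00205 mg/L.
After input A: C = (122·0.00205 + 3.6·0.72) / 125.6 = 0.02263 mg/L.
3.1 µg/L = 0.0031 mg/L.
After input B: C = (125.6·0.02263 + 0.112·0.0031) / 125.7 = 0.02261 mg/L.

0.0226 mg/L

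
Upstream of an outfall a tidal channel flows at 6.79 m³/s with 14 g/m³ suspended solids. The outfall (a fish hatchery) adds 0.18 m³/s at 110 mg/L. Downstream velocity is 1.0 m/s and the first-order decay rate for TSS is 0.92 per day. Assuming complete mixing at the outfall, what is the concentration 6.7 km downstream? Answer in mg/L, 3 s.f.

After complete mixing, C₀ = (0.18·110 + 6.79·14) / 6.97 = 16.48 mg/L.
Travel time t = 6700 m / 1.0 m/s = 6700 s = 0.07755 d.
C = 16.48·exp(−0.92·0.07755) = 16.48·0.9311 = 15.34 mg/L.

15.3 mg/L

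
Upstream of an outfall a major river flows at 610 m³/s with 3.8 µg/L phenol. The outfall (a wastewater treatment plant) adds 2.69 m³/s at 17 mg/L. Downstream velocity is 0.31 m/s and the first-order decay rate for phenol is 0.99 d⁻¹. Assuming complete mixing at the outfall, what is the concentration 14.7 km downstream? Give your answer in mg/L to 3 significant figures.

3.8 µg/L = 0.0038 mg/L.
After complete mixing, C₀ = (2.69·17 + 610·0.0038) / 612.7 = 0.07842 mg/L.
Travel time t = 1.47e+04 m / 0.31 m/s = 4.742e+04 s = 0.5488 d.
C = 0.07842·exp(−0.99·0.5488) = 0.07842·0.5808 = 0.04555 mg/L.

0.0455 mg/L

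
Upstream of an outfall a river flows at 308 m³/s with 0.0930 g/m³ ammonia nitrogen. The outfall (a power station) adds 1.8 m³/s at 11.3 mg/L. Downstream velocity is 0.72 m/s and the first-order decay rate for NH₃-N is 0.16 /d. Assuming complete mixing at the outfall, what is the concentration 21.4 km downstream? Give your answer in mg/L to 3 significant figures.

After complete mixing, C₀ = (1.8·11.3 + 308·0.093) / 309.8 = 0.1581 mg/L.
Travel time t = 2.14e+04 m / 0.72 m/s = 2.972e+04 s = 0.344 d.
C = 0.1581·exp(−0.16·0.344) = 0.1581·0.9464 = 0.1496 mg/L.

0.150 mg/L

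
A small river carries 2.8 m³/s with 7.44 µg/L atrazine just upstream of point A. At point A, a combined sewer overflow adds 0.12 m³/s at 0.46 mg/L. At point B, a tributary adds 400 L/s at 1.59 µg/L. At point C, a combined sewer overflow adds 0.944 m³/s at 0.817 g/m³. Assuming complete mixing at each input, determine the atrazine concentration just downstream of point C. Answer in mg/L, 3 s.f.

0.199 mg/L

7.44 µg/L = 0.00744 mg/L.
After input A: C = (2.8·0.00744 + 0.12·0.46) / 2.92 = 0.02604 mg/L.
400 L/s = 0.4 m³/s.
1.59 µg/L = 0.00159 mg/L.
After input B: C = (2.92·0.02604 + 0.4·0.00159) / 3.32 = 0.02309 mg/L.
After input C: C = (3.32·0.02309 + 0.944·0.817) / 4.264 = 0.1989 mg/L.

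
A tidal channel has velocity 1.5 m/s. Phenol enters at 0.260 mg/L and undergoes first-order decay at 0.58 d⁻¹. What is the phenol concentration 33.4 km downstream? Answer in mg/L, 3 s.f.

0.224 mg/L

Travel time t = 33.4 km / 1.5 m/s = 3.34e+04/1.5 = 2.227e+04 s = 0.2577 d.
First-order decay: C = 0.260·exp(−0.58·0.2577) = 0.260·0.8612 = 0.2239 mg/L.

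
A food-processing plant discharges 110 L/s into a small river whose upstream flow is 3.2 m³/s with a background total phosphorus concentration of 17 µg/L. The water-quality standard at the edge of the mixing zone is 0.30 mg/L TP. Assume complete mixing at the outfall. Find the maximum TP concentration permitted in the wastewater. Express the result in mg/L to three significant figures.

8.53 mg/L

110 L/s = 0.11 m³/s.
17 µg/L = 0.017 mg/L.
Mass balance: 0.3·3.31 = 0.11·Cₑ + 3.2·0.017.
Cₑ = (0.993 − 0.0544) / 0.11 = 8.533 mg/L.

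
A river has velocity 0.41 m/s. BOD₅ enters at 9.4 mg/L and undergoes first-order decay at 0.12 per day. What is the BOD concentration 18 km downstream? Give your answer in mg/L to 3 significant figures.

Travel time t = 18 km / 0.41 m/s = 1.8e+04/0.41 = 4.39e+04 s = 0.5081 d.
First-order decay: C = 9.4·exp(−0.12·0.5081) = 9.4·0.9408 = 8.844 mg/L.

8.84 mg/L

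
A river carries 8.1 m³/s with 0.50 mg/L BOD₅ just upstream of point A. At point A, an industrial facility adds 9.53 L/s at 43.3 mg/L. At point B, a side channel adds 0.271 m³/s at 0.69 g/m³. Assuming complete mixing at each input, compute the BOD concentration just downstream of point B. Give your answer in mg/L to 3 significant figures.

9.53 L/s = 0.00953 m³/s.
After input A: C = (8.1·0.5 + 0.00953·43.3) / 8.11 = 0.5503 mg/L.
After input B: C = (8.11·0.5503 + 0.271·0.69) / 8.381 = 0.5548 mg/L.

0.555 mg/L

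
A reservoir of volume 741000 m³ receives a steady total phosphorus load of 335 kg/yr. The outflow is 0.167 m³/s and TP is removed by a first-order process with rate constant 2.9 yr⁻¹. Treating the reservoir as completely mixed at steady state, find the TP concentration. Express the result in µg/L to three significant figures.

45.2 µg/L

Outflow Q = 0.167 m³/s × 3.156e+07 s/yr = 5.27e+06 m³/yr.
Steady-state CSTR mass balance: W = Q·C + k·V·C, so C = W/(Q + kV).
Q + kV = 5.27e+06 + 2.9·741000 = 7.419e+06 m³/yr.
C = 335/7.419e+06 = 4.515e-05 kg/m³ = 0.04515 mg/L = 45.15 µg/L.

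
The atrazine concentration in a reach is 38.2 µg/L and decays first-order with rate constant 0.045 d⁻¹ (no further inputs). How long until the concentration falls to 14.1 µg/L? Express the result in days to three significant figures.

t = ln(C₀/C)/k = ln(38.2/14.1)/0.045 = 0.9967/0.045 = 22.15 d.

22.1 d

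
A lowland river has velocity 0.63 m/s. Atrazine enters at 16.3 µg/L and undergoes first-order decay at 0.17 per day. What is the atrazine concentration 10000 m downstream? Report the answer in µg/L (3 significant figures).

15.8 µg/L

Travel time t = 10000 m / 0.63 m/s = 1e+04/0.63 = 1.587e+04 s = 0.1837 d.
First-order decay: C = 16.3·exp(−0.17·0.1837) = 16.3·0.9693 = 15.8 µg/L.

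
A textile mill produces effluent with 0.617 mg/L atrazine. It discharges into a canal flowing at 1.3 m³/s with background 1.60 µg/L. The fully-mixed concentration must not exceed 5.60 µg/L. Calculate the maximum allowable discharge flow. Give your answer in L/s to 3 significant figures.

8.51 L/s

1.60 µg/L = 0.0016 mg/L.
5.60 µg/L = 0.0056 mg/L.
Mass balance at complete mixing: C_std·(Q_w + Q_r) = Q_w·C_e + Q_r·C_b.
Rearranging, Q_w = Q_r·(C_std − C_b)/(C_e − C_std) = 1.3·(0.0056 − 0.0016) / (0.617 − 0.0056) = 0.008505 m³/s.
= 8.505 L/s.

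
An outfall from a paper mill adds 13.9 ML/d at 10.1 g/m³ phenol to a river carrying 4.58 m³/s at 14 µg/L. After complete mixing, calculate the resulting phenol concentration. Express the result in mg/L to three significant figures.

13.9 ML/d = 0.1609 m³/s.
14 µg/L = 0.014 mg/L.
Flow-weighted mixing gives C = (0.1609·10.1 + 4.58·0.014) / (0.1609 + 4.58) = 1.689/4.741 = 0.3563 mg/L.

0.356 mg/L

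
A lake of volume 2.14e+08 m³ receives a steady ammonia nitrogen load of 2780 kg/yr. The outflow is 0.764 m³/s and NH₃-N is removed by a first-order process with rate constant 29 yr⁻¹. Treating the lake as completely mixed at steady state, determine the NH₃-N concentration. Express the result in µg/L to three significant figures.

0.446 µg/L

Outflow Q = 0.764 m³/s × 3.156e+07 s/yr = 2.411e+07 m³/yr.
Steady-state CSTR mass balance: W = Q·C + k·V·C, so C = W/(Q + kV).
Q + kV = 2.411e+07 + 29·2.14e+08 = 6.23e+09 m³/yr.
C = 2780/6.23e+09 = 4.462e-07 kg/m³ = 0.0004462 mg/L = 0.4462 µg/L.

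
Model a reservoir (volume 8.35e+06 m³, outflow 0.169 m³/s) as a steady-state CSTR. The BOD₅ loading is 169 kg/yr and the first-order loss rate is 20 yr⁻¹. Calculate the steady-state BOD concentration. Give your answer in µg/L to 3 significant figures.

0.981 µg/L

Outflow Q = 0.169 m³/s × 3.156e+07 s/yr = 5.333e+06 m³/yr.
Steady-state CSTR mass balance: W = Q·C + k·V·C, so C = W/(Q + kV).
Q + kV = 5.333e+06 + 20·8.35e+06 = 1.723e+08 m³/yr.
C = 169/1.723e+08 = 9.807e-07 kg/m³ = 0.0009807 mg/L = 0.9807 µg/L.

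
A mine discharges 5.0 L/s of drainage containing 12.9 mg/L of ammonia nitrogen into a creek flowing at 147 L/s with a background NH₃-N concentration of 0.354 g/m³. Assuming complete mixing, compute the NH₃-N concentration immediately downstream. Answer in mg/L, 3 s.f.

0.767 mg/L

5.0 L/s = 0.005 m³/s.
147 L/s = 0.147 m³/s.
By mass balance at complete mixing, C = (0.005·12.9 + 0.147·0.354) / (0.005 + 0.147) = 0.1165/0.152 = 0.7667 mg/L.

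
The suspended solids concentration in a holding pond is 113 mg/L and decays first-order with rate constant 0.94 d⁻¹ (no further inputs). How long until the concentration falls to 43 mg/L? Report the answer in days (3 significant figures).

t = ln(C₀/C)/k = ln(113/43)/0.94 = 0.9662/0.94 = 1.028 d.

1.03 d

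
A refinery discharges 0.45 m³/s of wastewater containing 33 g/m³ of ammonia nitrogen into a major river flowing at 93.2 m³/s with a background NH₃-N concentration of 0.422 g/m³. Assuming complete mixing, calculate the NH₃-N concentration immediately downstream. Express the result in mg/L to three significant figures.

Conservation of mass across the mixing zone: C = (0.45·33 + 93.2·0.422) / (0.45 + 93.2) = 54.18/93.65 = 0.5785 mg/L.

0.579 mg/L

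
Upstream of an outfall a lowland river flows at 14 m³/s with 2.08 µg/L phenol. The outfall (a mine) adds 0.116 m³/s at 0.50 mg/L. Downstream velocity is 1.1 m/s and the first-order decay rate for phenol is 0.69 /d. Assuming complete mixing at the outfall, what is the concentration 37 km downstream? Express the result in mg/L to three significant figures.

0.00472 mg/L

2.08 µg/L = 0.00208 mg/L.
After complete mixing, C₀ = (0.116·0.5 + 14·0.00208) / 14.12 = 0.006172 mg/L.
Travel time t = 3.7e+04 m / 1.1 m/s = 3.364e+04 s = 0.3893 d.
C = 0.006172·exp(−0.69·0.3893) = 0.006172·0.7644 = 0.004718 mg/L.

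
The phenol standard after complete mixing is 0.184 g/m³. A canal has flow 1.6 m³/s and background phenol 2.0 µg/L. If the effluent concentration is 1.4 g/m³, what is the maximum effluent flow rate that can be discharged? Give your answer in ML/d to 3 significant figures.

2.0 µg/L = 0.002 mg/L.
Mass balance at complete mixing: C_std·(Q_w + Q_r) = Q_w·C_e + Q_r·C_b.
Rearranging, Q_w = Q_r·(C_std − C_b)/(C_e − C_std) = 1.6·(0.184 − 0.002) / (1.4 − 0.184) = 0.2395 m³/s.
= 20.69 ML/d.

20.7 ML/d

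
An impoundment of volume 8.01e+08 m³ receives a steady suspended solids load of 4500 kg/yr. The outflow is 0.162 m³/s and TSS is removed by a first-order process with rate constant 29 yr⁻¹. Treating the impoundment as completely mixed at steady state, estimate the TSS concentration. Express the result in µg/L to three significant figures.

0.194 µg/L

Outflow Q = 0.162 m³/s × 3.156e+07 s/yr = 5.112e+06 m³/yr.
Steady-state CSTR mass balance: W = Q·C + k·V·C, so C = W/(Q + kV).
Q + kV = 5.112e+06 + 29·8.01e+08 = 2.323e+10 m³/yr.
C = 4500/2.323e+10 = 1.937e-07 kg/m³ = 0.0001937 mg/L = 0.1937 µg/L.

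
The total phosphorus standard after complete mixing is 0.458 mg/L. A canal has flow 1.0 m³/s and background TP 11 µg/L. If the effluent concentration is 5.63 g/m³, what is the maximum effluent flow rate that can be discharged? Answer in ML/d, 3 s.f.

11 µg/L = 0.011 mg/L.
Mass balance at complete mixing: C_std·(Q_w + Q_r) = Q_w·C_e + Q_r·C_b.
Rearranging, Q_w = Q_r·(C_std − C_b)/(C_e − C_std) = 1.0·(0.458 − 0.011) / (5.63 − 0.458) = 0.08643 m³/s.
= 7.467 ML/d.

7.47 ML/d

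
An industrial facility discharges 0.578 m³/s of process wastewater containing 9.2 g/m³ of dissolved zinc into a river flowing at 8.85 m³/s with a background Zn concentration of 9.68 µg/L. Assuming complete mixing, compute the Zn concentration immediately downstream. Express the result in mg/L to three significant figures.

0.573 mg/L

9.68 µg/L = 0.00968 mg/L.
By mass balance at complete mixing, C = (0.578·9.2 + 8.85·0.00968) / (0.578 + 8.85) = 5.403/9.428 = 0.5731 mg/L.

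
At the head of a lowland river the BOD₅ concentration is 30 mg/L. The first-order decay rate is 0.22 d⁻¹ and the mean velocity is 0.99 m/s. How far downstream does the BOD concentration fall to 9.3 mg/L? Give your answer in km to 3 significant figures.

455 km

From C = C₀·e^(−kt), t = ln(C₀/C)/k = ln(30/9.3)/0.22 = 1.171/0.22 = 5.324 d.
Distance = v·t = 0.99 m/s × 4.6e+05 s = 4.554e+05 m = 455.4 km.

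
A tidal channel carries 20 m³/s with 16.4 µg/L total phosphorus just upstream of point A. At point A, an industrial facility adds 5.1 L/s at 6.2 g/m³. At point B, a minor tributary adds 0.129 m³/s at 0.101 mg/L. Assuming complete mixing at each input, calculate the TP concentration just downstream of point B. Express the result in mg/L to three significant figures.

16.4 µg/L = 0.0164 mg/L.
5.1 L/s = 0.0051 m³/s.
After input A: C = (20·0.0164 + 0.0051·6.2) / 20.01 = 0.01798 mg/L.
After input B: C = (20.01·0.01798 + 0.129·0.101) / 20.13 = 0.01851 mg/L.

0.0185 mg/L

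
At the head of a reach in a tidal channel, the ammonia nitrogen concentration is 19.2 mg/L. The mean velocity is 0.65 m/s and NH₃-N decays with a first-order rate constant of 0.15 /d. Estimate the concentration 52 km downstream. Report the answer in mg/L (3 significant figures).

Travel time t = 52 km / 0.65 m/s = 5.2e+04/0.65 = 8e+04 s = 0.9259 d.
First-order decay: C = 19.2·exp(−0.15·0.9259) = 19.2·0.8703 = 16.71 mg/L.

16.7 mg/L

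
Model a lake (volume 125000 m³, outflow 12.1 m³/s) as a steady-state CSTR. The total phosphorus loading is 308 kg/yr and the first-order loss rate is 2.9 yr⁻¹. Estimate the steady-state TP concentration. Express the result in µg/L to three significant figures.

Outflow Q = 12.1 m³/s × 3.156e+07 s/yr = 3.818e+08 m³/yr.
Steady-state CSTR mass balance: W = Q·C + k·V·C, so C = W/(Q + kV).
Q + kV = 3.818e+08 + 2.9·125000 = 3.822e+08 m³/yr.
C = 308/3.822e+08 = 8.058e-07 kg/m³ = 0.0008058 mg/L = 0.8058 µg/L.

0.806 µg/L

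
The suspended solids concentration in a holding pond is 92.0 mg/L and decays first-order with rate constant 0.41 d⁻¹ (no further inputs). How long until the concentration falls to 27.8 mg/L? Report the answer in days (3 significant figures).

2.92 d

t = ln(C₀/C)/k = ln(92.0/27.8)/0.41 = 1.197/0.41 = 2.919 d.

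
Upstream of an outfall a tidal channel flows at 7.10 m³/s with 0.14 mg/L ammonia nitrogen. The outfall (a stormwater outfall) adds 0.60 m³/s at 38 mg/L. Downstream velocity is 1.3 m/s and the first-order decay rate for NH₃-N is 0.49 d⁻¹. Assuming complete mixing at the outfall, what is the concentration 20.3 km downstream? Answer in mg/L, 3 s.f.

2.83 mg/L

After complete mixing, C₀ = (0.6·38 + 7.1·0.14) / 7.7 = 3.09 mg/L.
Travel time t = 2.03e+04 m / 1.3 m/s = 1.562e+04 s = 0.1807 d.
C = 3.09·exp(−0.49·0.1807) = 3.09·0.9152 = 2.828 mg/L.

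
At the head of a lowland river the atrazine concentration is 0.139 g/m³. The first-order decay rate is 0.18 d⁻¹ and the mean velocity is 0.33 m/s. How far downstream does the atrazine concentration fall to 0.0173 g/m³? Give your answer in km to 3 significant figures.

330 km

From C = C₀·e^(−kt), t = ln(C₀/C)/k = ln(0.139/0.0173)/0.18 = 2.084/0.18 = 11.58 d.
Distance = v·t = 0.33 m/s × 1e+06 s = 3.301e+05 m = 330.1 km.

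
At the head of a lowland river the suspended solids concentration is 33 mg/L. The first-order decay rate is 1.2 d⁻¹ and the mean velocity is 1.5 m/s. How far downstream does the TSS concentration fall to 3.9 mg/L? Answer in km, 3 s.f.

231 km

From C = C₀·e^(−kt), t = ln(C₀/C)/k = ln(33/3.9)/1.2 = 2.136/1.2 = 1.78 d.
Distance = v·t = 1.5 m/s × 1.538e+05 s = 2.306e+05 m = 230.6 km.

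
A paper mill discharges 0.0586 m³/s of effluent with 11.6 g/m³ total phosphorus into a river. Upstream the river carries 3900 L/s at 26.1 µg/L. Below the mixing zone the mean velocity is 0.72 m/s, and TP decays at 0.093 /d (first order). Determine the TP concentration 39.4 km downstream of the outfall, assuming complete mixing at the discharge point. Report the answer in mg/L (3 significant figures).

3900 L/s = 3.9 m³/s.
26.1 µg/L = 0.0261 mg/L.
After complete mixing, C₀ = (0.0586·11.6 + 3.9·0.0261) / 3.959 = 0.1974 mg/L.
Travel time t = 3.94e+04 m / 0.72 m/s = 5.472e+04 s = 0.6334 d.
C = 0.1974·exp(−0.093·0.6334) = 0.1974·0.9428 = 0.1861 mg/L.

0.186 mg/L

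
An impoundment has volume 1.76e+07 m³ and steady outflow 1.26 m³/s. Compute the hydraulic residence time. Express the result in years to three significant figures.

0.443 yr

Q = 1.26 m³/s × 3.156e+07 s/yr = 3.976e+07 m³/yr.
Hydraulic residence time τ = V/Q = 1.76e+07/3.976e+07 = 0.4426 yr.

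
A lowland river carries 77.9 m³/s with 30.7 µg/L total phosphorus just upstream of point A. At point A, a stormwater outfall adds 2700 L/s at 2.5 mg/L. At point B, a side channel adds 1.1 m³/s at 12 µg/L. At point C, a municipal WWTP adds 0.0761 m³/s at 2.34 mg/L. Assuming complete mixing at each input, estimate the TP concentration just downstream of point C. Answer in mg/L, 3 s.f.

30.7 µg/L = 0.0307 mg/L.
2700 L/s = 2.7 m³/s.
After input A: C = (77.9·0.0307 + 2.7·2.5) / 80.6 = 0.1134 mg/L.
12 µg/L = 0.012 mg/L.
After input B: C = (80.6·0.1134 + 1.1·0.012) / 81.7 = 0.1121 mg/L.
After input C: C = (81.7·0.1121 + 0.0761·2.34) / 81.78 = 0.1141 mg/L.

0.114 mg/L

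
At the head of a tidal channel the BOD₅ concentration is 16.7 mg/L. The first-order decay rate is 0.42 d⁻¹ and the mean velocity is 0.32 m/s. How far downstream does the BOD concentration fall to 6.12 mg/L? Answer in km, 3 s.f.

66.1 km

From C = C₀·e^(−kt), t = ln(C₀/C)/k = ln(16.7/6.12)/0.42 = 1.004/0.42 = 2.39 d.
Distance = v·t = 0.32 m/s × 2.065e+05 s = 6.608e+04 m = 66.08 km.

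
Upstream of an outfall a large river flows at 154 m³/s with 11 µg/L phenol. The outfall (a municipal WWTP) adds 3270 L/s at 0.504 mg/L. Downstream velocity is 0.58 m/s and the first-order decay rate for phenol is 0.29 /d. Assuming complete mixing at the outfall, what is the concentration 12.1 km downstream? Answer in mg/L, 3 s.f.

0.0198 mg/L

3270 L/s = 3.27 m³/s.
11 µg/L = 0.011 mg/L.
After complete mixing, C₀ = (3.27·0.504 + 154·0.011) / 157.3 = 0.02125 mg/L.
Travel time t = 1.21e+04 m / 0.58 m/s = 2.086e+04 s = 0.2415 d.
C = 0.02125·exp(−0.29·0.2415) = 0.02125·0.9324 = 0.01981 mg/L.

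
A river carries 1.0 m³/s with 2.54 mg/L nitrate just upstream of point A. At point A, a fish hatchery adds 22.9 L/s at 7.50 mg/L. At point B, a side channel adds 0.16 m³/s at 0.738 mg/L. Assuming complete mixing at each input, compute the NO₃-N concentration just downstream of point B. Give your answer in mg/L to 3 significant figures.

22.9 L/s = 0.0229 m³/s.
After input A: C = (1·2.54 + 0.0229·7.5) / 1.023 = 2.651 mg/L.
After input B: C = (1.023·2.651 + 0.16·0.738) / 1.183 = 2.392 mg/L.

2.39 mg/L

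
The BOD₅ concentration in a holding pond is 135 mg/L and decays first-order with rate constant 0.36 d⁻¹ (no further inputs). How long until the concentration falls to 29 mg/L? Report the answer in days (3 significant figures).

t = ln(C₀/C)/k = ln(135/29)/0.36 = 1.538/0.36 = 4.272 d.

4.27 d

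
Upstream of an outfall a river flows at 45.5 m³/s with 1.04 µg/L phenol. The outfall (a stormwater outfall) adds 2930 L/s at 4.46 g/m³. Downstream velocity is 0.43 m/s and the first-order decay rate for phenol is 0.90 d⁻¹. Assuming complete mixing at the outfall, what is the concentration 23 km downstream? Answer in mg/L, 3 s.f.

0.155 mg/L

2930 L/s = 2.93 m³/s.
1.04 µg/L = 0.00104 mg/L.
After complete mixing, C₀ = (2.93·4.46 + 45.5·0.00104) / 48.43 = 0.2708 mg/L.
Travel time t = 2.3e+04 m / 0.43 m/s = 5.349e+04 s = 0.6191 d.
C = 0.2708·exp(−0.90·0.6191) = 0.2708·0.5728 = 0.1551 mg/L.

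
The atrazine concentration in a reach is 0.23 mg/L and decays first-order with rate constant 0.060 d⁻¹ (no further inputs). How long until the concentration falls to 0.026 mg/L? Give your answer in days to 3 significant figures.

t = ln(C₀/C)/k = ln(0.23/0.026)/0.060 = 2.18/0.060 = 36.33 d.

36.3 d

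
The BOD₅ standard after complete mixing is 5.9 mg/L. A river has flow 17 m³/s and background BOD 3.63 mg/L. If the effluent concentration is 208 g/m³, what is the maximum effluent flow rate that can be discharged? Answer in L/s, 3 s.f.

Mass balance at complete mixing: C_std·(Q_w + Q_r) = Q_w·C_e + Q_r·C_b.
Rearranging, Q_w = Q_r·(C_std − C_b)/(C_e − C_std) = 17·(5.9 − 3.63) / (208 − 5.9) = 0.1909 m³/s.
= 190.9 L/s.

191 L/s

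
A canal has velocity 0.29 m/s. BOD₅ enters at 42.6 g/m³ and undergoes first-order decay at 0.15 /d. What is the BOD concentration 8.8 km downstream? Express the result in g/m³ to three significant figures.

40.4 g/m³

Travel time t = 8.8 km / 0.29 m/s = 8800/0.29 = 3.034e+04 s = 0.3512 d.
First-order decay: C = 42.6·exp(−0.15·0.3512) = 42.6·0.9487 = 40.41 g/m³.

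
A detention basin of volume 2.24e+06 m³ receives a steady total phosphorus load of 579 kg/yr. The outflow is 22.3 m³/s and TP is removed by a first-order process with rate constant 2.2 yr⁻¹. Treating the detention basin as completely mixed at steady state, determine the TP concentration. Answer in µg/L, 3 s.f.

0.817 µg/L

Outflow Q = 22.3 m³/s × 3.156e+07 s/yr = 7.037e+08 m³/yr.
Steady-state CSTR mass balance: W = Q·C + k·V·C, so C = W/(Q + kV).
Q + kV = 7.037e+08 + 2.2·2.24e+06 = 7.087e+08 m³/yr.
C = 579/7.087e+08 = 8.17e-07 kg/m³ = 0.000817 mg/L = 0.817 µg/L.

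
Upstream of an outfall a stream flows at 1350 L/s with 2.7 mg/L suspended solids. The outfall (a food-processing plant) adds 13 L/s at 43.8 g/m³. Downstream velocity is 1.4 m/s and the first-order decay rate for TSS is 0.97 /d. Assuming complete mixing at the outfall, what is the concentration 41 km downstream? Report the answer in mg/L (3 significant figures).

2.23 mg/L

13 L/s = 0.013 m³/s.
1350 L/s = 1.35 m³/s.
After complete mixing, C₀ = (0.013·43.8 + 1.35·2.7) / 1.363 = 3.092 mg/L.
Travel time t = 4.1e+04 m / 1.4 m/s = 2.929e+04 s = 0.339 d.
C = 3.092·exp(−0.97·0.339) = 3.092·0.7198 = 2.226 mg/L.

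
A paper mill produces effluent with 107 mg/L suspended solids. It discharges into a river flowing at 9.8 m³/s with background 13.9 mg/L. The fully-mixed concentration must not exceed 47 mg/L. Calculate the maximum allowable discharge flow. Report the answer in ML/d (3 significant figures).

467 ML/d

Mass balance at complete mixing: C_std·(Q_w + Q_r) = Q_w·C_e + Q_r·C_b.
Rearranging, Q_w = Q_r·(C_std − C_b)/(C_e − C_std) = 9.8·(47 − 13.9) / (107 − 47) = 5.406 m³/s.
= 467.1 ML/d.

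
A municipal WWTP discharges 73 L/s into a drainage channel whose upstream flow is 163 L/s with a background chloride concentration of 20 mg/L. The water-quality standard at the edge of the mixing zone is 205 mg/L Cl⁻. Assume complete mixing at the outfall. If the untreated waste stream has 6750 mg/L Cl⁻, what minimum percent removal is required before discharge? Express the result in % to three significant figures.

90.8 %

73 L/s = 0.073 m³/s.
163 L/s = 0.163 m³/s.
Mass balance: 205·0.236 = 0.073·Cₑ + 0.163·20.
Cₑ = (48.38 − 3.26) / 0.073 = 618.1 mg/L.
Required removal = 1 − 618.1/6750 = 90.84 %.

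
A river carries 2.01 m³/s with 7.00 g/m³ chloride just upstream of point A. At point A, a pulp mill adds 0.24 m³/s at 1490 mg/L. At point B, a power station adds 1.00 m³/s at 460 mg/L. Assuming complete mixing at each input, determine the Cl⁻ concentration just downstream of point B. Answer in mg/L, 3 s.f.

After input A: C = (2.01·7 + 0.24·1490) / 2.25 = 165.2 mg/L.
After input B: C = (2.25·165.2 + 1·460) / 3.25 = 255.9 mg/L.

256 mg/L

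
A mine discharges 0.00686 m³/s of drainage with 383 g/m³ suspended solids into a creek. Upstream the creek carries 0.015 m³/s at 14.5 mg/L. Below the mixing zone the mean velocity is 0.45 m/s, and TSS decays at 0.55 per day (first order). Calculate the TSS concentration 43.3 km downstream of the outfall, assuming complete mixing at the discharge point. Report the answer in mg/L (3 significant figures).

After complete mixing, C₀ = (0.00686·383 + 0.015·14.5) / 0.02186 = 130.1 mg/L.
Travel time t = 4.33e+04 m / 0.45 m/s = 9.622e+04 s = 1.114 d.
C = 130.1·exp(−0.55·1.114) = 130.1·0.542 = 70.53 mg/L.

70.5 mg/L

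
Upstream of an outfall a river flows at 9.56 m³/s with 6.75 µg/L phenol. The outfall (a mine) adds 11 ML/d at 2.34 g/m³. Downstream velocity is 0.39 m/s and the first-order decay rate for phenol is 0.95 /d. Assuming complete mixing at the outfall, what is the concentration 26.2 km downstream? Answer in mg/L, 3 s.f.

0.0179 mg/L

11 ML/d = 0.1273 m³/s.
6.75 µg/L = 0.00675 mg/L.
After complete mixing, C₀ = (0.1273·2.34 + 9.56·0.00675) / 9.687 = 0.03741 mg/L.
Travel time t = 2.62e+04 m / 0.39 m/s = 6.718e+04 s = 0.7775 d.
C = 0.03741·exp(−0.95·0.7775) = 0.03741·0.4778 = 0.01787 mg/L.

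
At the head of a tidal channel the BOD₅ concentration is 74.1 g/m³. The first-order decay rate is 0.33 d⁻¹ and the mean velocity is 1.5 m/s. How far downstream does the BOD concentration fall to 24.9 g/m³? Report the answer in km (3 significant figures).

428 km

From C = C₀·e^(−kt), t = ln(C₀/C)/k = ln(74.1/24.9)/0.33 = 1.091/0.33 = 3.305 d.
Distance = v·t = 1.5 m/s × 2.855e+05 s = 4.283e+05 m = 428.3 km.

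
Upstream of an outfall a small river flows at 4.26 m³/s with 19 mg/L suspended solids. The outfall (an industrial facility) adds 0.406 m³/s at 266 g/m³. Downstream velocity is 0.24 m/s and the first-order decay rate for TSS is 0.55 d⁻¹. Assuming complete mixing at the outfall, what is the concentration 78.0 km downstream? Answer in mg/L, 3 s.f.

After complete mixing, C₀ = (0.406·266 + 4.26·19) / 4.666 = 40.49 mg/L.
Travel time t = 7.8e+04 m / 0.24 m/s = 3.25e+05 s = 3.762 d.
C = 40.49·exp(−0.55·3.762) = 40.49·0.1263 = 5.115 mg/L.

5.12 mg/L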